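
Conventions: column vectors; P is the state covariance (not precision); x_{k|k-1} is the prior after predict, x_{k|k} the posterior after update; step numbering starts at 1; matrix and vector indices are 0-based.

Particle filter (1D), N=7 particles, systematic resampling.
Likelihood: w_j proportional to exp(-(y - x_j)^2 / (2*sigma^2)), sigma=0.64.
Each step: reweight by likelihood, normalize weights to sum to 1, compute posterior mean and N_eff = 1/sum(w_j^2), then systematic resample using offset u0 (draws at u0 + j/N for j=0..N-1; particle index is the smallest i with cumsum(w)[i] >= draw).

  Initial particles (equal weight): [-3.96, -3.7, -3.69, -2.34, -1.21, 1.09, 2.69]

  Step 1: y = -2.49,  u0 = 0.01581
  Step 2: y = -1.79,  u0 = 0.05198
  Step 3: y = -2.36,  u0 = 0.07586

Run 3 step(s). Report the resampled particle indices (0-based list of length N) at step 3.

resampled_idx = [0, 1, 2, 3, 4, 5, 6]

step 1: w=[0.0471, 0.1102, 0.1135, 0.6402, 0.0891, 0.0000, 0.0000]  mean=-2.6186  Neff=2.2469  idx=[0, 2, 3, 3, 3, 3, 3]
step 2: w=[0.0009, 0.0035, 0.1991, 0.1991, 0.1991, 0.1991, 0.1991]  mean=-2.3462  Neff=5.0443  idx=[2, 2, 3, 4, 5, 5, 6]
step 3: w=[0.1429, 0.1429, 0.1429, 0.1429, 0.1429, 0.1429, 0.1429]  mean=-2.3400  Neff=7.0000  idx=[0, 1, 2, 3, 4, 5, 6]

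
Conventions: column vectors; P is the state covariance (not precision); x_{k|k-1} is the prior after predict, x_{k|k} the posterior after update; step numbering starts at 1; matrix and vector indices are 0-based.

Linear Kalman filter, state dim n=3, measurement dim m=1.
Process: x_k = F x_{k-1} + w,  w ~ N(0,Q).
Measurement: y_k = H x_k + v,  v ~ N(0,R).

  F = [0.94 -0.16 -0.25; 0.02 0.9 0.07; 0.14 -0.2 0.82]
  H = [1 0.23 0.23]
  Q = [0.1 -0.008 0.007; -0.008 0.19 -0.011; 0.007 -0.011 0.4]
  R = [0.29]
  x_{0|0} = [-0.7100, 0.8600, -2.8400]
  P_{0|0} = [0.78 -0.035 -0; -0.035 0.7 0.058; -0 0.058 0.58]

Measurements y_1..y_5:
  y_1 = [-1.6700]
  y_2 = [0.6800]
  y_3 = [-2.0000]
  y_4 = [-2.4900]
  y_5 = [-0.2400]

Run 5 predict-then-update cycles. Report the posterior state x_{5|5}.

step 1: x^-=[-0.0950, 0.5610, -2.6002]  P^-=[0.8585 -0.1475 0.0158; -0.1475 0.7662 -0.0638; 0.0158 -0.0638 0.8162]  S=[1.1649]  K=[0.7110; 0.0121; 0.1621]  nu=[-1.1060]  x^+=[-0.8813, 0.5476, -2.7795]  P^+=[0.2697 -0.1575 -0.1185; -0.1575 0.7660 -0.0661; -0.1185 -0.0661 0.7856]
step 2: x^-=[-0.2212, 0.2807, -2.5121]  P^-=[0.5047 -0.2513 -0.1427; -0.2513 0.8001 -0.1732; -0.1427 -0.1732 0.9675]  S=[0.6887]  K=[0.6013; -0.1555; 0.0580]  nu=[1.4144]  x^+=[0.6293, 0.0607, -2.4300]  P^+=[0.2557 -0.1869 -0.1667; -0.1869 0.7835 -0.1670; -0.1667 -0.1670 0.9651]
step 3: x^-=[1.1894, -0.1029, -1.9167]  P^-=[0.5276 -0.2611 -0.2019; -0.2611 0.8012 -0.2440; -0.2019 -0.2440 1.1123]  S=[0.6800]  K=[0.6192; -0.1955; -0.0033]  nu=[-2.7249]  x^+=[-0.4980, 0.4299, -1.9077]  P^+=[0.2668 -0.1788 -0.2006; -0.1788 0.7752 -0.2444; -0.2006 -0.2444 1.1123]
step 4: x^-=[-0.0599, 0.2434, -1.7200]  P^-=[0.5536 -0.2392 -0.2512; -0.2392 0.7857 -0.2900; -0.2512 -0.2900 1.2282]  S=[0.6939]  K=[0.6353; -0.1804; -0.0510]  nu=[-2.0904]  x^+=[-1.3880, 0.6206, -1.6134]  P^+=[0.2736 -0.1597 -0.2287; -0.1597 0.7631 -0.2964; -0.2287 -0.2964 1.2264]
step 5: x^-=[-1.0007, 0.4178, -1.6414]  P^-=[0.5697 -0.2127 -0.2946; -0.2127 0.7705 -0.3172; -0.2946 -0.3172 1.3142]  S=[0.7031]  K=[0.6444; -0.1542; -0.0929]  nu=[1.0421]  x^+=[-0.3292, 0.2571, -1.7382]  P^+=[0.2778 -0.1428 -0.2525; -0.1428 0.7538 -0.3273; -0.2525 -0.3273 1.3081]

x_post = [-0.3292, 0.2571, -1.7382]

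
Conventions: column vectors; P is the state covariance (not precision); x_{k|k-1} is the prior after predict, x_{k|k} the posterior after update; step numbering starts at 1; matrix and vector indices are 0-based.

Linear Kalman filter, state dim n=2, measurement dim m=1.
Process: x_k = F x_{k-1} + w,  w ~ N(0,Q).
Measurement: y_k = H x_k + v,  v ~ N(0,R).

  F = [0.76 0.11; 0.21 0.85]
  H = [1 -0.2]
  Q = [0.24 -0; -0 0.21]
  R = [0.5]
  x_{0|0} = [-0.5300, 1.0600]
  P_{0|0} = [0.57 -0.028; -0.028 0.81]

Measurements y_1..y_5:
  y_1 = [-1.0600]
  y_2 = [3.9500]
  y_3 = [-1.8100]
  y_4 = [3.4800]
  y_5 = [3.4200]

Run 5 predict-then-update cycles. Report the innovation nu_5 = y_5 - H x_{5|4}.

innov = [2.2848]

step 1: x^-=[-0.2862, 0.7897]  P^-=[0.5744 0.1480; 0.1480 0.8104]  S=[1.0476]  K=[0.5200; -0.0135]  nu=[-0.6159]  x^+=[-0.6065, 0.7980]  P^+=[0.2911 0.1553; 0.1553 0.8102]
step 2: x^-=[-0.3731, 0.5509]  P^-=[0.4439 0.2261; 0.2261 0.8636]  S=[0.8880]  K=[0.4490; 0.0601]  nu=[4.4333]  x^+=[1.6172, 0.8175]  P^+=[0.2649 0.2021; 0.2021 0.8604]
step 3: x^-=[1.3190, 1.0345]  P^-=[0.4372 0.2580; 0.2580 0.9155]  S=[0.8706]  K=[0.4429; 0.0860]  nu=[-2.9221]  x^+=[0.0248, 0.7832]  P^+=[0.2664 0.2248; 0.2248 0.9091]
step 4: x^-=[0.1050, 0.6709]  P^-=[0.4425 0.2779; 0.2779 0.9588]  S=[0.8696]  K=[0.4449; 0.0991]  nu=[3.5092]  x^+=[1.6661, 1.0187]  P^+=[0.2704 0.2396; 0.2396 0.9503]
step 5: x^-=[1.3783, 1.2157]  P^-=[0.4477 0.2923; 0.2923 0.9940]  S=[0.8706]  K=[0.4471; 0.1074]  nu=[2.2848]  x^+=[2.3999, 1.4612]  P^+=[0.2737 0.2505; 0.2505 0.9840]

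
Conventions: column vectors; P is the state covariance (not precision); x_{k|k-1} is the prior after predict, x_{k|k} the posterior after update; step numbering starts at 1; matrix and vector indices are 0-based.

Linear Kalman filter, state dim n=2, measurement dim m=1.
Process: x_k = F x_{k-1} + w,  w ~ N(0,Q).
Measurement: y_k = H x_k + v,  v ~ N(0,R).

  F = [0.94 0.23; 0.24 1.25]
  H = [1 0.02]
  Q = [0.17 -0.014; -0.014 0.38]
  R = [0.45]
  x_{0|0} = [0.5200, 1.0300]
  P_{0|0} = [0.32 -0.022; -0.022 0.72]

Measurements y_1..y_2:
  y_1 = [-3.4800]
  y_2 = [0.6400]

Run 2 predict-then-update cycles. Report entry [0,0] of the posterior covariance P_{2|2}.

P_post[0,0] = 0.2297

step 1: x^-=[0.7257, 1.4123]  P^-=[0.4813 0.2381; 0.2381 1.5102]  S=[0.9415]  K=[0.5163; 0.2850]  nu=[-4.2339]  x^+=[-1.4604, 0.2055]  P^+=[0.2304 0.0996; 0.0996 1.4338]
step 2: x^-=[-1.3255, -0.0936]  P^-=[0.4924 0.5727; 0.5727 2.6933]  S=[0.9664]  K=[0.5214; 0.6483]  nu=[1.9673]  x^+=[-0.2997, 1.1819]  P^+=[0.2297 0.2460; 0.2460 2.2871]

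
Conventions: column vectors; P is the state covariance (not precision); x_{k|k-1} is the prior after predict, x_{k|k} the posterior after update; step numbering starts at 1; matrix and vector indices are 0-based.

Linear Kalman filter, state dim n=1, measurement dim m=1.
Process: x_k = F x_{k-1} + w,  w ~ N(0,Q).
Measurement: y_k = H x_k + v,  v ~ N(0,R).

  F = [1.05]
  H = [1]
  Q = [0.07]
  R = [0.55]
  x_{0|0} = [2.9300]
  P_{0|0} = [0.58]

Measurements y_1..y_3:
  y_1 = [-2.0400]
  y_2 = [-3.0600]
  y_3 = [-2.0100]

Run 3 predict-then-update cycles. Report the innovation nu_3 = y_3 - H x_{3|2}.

step 1: x^-=[3.0765]  P^-=[0.7094]  S=[1.2594]  K=[0.5633]  nu=[-5.1165]  x^+=[0.1944]  P^+=[0.3098]
step 2: x^-=[0.2041]  P^-=[0.4116]  S=[0.9616]  K=[0.4280]  nu=[-3.2641]  x^+=[-1.1930]  P^+=[0.2354]
step 3: x^-=[-1.2527]  P^-=[0.3295]  S=[0.8795]  K=[0.3747]  nu=[-0.7573]  x^+=[-1.5364]  P^+=[0.2061]

innov = [-0.7573]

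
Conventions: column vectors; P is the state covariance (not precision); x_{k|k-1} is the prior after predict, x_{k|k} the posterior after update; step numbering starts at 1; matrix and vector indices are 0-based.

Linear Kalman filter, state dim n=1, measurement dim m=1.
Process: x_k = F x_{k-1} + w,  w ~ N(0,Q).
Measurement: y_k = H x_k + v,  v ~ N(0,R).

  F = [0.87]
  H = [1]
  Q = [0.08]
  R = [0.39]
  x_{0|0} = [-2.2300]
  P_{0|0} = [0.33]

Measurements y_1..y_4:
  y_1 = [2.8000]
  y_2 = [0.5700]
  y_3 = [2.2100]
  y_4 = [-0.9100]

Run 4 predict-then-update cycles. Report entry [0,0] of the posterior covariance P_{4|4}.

P_post[0,0] = 0.1208

step 1: x^-=[-1.9401]  P^-=[0.3298]  S=[0.7198]  K=[0.4582]  nu=[4.7401]  x^+=[0.2317]  P^+=[0.1787]
step 2: x^-=[0.2015]  P^-=[0.2152]  S=[0.6052]  K=[0.3556]  nu=[0.3685]  x^+=[0.3326]  P^+=[0.1387]
step 3: x^-=[0.2893]  P^-=[0.1850]  S=[0.5750]  K=[0.3217]  nu=[1.9207]  x^+=[0.9072]  P^+=[0.1255]
step 4: x^-=[0.7893]  P^-=[0.1750]  S=[0.5650]  K=[0.3097]  nu=[-1.6993]  x^+=[0.2630]  P^+=[0.1208]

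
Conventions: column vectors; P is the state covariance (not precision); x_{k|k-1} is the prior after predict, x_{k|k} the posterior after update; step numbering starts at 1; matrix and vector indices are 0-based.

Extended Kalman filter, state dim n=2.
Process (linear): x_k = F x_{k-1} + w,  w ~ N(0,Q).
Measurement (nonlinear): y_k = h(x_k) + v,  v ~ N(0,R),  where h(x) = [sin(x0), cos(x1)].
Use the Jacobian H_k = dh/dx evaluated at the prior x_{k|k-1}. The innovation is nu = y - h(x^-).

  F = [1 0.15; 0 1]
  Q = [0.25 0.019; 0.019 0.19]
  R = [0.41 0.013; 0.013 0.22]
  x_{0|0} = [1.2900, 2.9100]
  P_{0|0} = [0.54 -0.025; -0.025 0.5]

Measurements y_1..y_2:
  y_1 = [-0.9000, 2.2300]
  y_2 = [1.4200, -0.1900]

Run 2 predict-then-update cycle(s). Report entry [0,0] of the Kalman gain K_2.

K[0,0] = -0.7866

step 1: x^-=[1.7265, 2.9100]  P^-=[0.7937 0.0690; 0.0690 0.6900]  H_jac=[-0.1551 0.0000; 0.0000 -0.2295]  S=[0.4291 0.0155; 0.0155 0.2564]  K=[-0.2853 -0.0446; -0.0027 -0.6176]  nu=[-1.8879, 3.2033]  x^+=[2.1222, 0.9366]  P^+=[0.7579 0.0589; 0.0589 0.5922]
step 2: x^-=[2.2627, 0.9366]  P^-=[1.0389 0.1667; 0.1667 0.7822]  H_jac=[-0.6380 0.0000; 0.0000 -0.8055]  S=[0.8329 0.0987; 0.0987 0.7275]  K=[-0.7866 -0.0779; -0.0255 -0.8626]  nu=[0.6500, -0.7825]  x^+=[1.8124, 1.5950]  P^+=[0.5071 0.0340; 0.0340 0.2360]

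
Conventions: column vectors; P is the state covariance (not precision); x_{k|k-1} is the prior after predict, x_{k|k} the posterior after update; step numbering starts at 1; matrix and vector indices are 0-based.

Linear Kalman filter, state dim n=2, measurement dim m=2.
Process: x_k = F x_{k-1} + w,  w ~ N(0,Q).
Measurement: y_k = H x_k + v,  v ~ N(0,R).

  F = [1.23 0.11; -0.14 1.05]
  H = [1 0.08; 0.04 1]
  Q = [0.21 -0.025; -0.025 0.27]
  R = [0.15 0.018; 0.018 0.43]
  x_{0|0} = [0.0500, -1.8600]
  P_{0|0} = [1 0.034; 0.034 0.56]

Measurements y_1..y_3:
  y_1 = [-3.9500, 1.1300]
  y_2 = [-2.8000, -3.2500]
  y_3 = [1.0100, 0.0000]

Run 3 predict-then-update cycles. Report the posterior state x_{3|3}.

x_post = [-0.4016, -0.5398]

step 1: x^-=[-0.1431, -1.9600]  P^-=[1.7389 -0.0891; -0.0891 0.8970]  S=[1.8804 0.0699; 0.0699 1.3227]  K=[0.9233 -0.0636; -0.0344 0.6773]  nu=[-3.6501, 3.0957]  x^+=[-3.7102, 0.2624]  P^+=[0.1387 -0.0163; -0.0163 0.2913]
step 2: x^-=[-4.5347, 0.7949]  P^-=[0.4189 -0.0360; -0.0360 0.5986]  S=[0.5670 0.0465; 0.0465 1.0264]  K=[0.7380 -0.0522; -0.0269 0.5830]  nu=[1.6711, -3.8635]  x^+=[-3.0997, -1.5026]  P^+=[0.1109 -0.0136; -0.0136 0.2508]
step 3: x^-=[-3.9779, -1.1438]  P^-=[0.3771 -0.0325; -0.0325 0.5526]  S=[0.5254 0.0447; 0.0447 0.9806]  K=[0.7170 -0.0504; -0.0256 0.5634]  nu=[5.0794, 1.3029]  x^+=[-0.4016, -0.5398]  P^+=[0.1077 -0.0131; -0.0131 0.2423]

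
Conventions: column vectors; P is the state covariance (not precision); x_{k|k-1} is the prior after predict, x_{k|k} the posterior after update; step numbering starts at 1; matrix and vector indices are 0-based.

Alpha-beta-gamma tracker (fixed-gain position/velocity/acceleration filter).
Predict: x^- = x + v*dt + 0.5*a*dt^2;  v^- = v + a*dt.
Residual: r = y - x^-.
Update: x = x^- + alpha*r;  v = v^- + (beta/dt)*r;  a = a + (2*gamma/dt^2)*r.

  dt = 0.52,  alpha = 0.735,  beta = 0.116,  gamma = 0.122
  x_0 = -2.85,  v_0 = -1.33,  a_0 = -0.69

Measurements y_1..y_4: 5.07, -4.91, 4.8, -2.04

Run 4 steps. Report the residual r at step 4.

step 1: x_pred=-3.6349  r=8.7049  x^+=2.7632  v^+=0.2531  a^+=7.1650
step 2: x_pred=3.8635  r=-8.7735  x^+=-2.5850  v^+=2.0217  a^+=-0.7519
step 3: x_pred=-1.6354  r=6.4354  x^+=3.0946  v^+=3.0663  a^+=5.0552
step 4: x_pred=5.3725  r=-7.4125  x^+=-0.0757  v^+=4.0414  a^+=-1.6337

resid = -7.4125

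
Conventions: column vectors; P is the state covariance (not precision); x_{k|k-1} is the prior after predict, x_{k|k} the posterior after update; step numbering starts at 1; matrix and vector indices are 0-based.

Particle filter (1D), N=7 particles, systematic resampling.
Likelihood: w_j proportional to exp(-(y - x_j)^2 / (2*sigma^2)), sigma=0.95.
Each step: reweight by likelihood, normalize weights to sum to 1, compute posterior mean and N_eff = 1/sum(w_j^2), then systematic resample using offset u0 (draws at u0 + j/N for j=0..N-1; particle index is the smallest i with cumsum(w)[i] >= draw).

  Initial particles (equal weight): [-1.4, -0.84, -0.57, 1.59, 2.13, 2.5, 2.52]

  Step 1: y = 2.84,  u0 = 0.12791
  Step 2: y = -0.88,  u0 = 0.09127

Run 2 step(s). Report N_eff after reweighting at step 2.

N_eff = 1.9870

step 1: w=[0.0000, 0.0002, 0.0005, 0.1374, 0.2470, 0.3063, 0.3086]  mean=2.2875  Neff=3.7185  idx=[3, 4, 5, 5, 6, 6, 6]
step 2: w=[0.6922, 0.1344, 0.0363, 0.0363, 0.0336, 0.0336, 0.0336]  mean=1.8224  Neff=1.9870  idx=[0, 0, 0, 0, 0, 1, 5]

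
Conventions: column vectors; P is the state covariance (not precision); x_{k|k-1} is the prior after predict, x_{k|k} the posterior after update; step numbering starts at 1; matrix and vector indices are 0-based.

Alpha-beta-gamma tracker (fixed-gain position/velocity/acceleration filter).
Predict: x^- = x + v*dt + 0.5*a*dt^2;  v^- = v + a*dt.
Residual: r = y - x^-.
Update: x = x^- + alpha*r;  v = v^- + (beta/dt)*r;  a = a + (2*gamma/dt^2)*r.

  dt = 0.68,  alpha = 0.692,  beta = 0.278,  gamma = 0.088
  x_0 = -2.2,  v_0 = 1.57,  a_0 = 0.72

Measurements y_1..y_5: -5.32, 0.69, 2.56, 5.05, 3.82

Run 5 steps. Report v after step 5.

step 1: x_pred=-0.9659  r=-4.3541  x^+=-3.9789  v^+=0.2796  a^+=-0.9373
step 2: x_pred=-4.0055  r=4.6955  x^+=-0.7562  v^+=1.5619  a^+=0.8500
step 3: x_pred=0.5024  r=2.0576  x^+=1.9262  v^+=2.9811  a^+=1.6332
step 4: x_pred=4.3310  r=0.7190  x^+=4.8285  v^+=4.3856  a^+=1.9068
step 5: x_pred=8.2516  r=-4.4316  x^+=5.1849  v^+=3.8705  a^+=0.2201

v_post = 3.8705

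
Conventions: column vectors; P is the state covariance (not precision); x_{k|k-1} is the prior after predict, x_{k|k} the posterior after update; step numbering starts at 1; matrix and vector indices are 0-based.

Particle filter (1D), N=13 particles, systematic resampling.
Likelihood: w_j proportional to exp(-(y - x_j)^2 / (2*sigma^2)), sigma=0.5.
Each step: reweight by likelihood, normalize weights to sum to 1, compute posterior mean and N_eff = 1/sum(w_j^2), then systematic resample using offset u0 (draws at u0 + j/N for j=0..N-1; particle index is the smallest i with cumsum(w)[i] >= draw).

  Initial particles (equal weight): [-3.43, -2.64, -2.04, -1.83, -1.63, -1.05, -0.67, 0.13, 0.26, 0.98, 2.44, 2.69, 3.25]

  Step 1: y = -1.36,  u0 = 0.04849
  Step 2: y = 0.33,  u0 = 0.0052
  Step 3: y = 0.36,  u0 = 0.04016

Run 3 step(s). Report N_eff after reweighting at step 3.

step 1: w=[0.0001, 0.0119, 0.1251, 0.2028, 0.2727, 0.2603, 0.1217, 0.0037, 0.0017, 0.0000, 0.0000, 0.0000, 0.0000]  mean=-1.4565  Neff=4.6756  idx=[2, 2, 3, 3, 4, 4, 4, 4, 5, 5, 5, 6, 6]
step 2: w=[0.0000, 0.0000, 0.0003, 0.0003, 0.0014, 0.0014, 0.0014, 0.0014, 0.0654, 0.0654, 0.0654, 0.3989, 0.3989]  mean=-0.7504  Neff=3.0200  idx=[7, 9, 10, 11, 11, 11, 11, 11, 12, 12, 12, 12, 12]
step 3: w=[0.0003, 0.0152, 0.0152, 0.0969, 0.0969, 0.0969, 0.0969, 0.0969, 0.0969, 0.0969, 0.0969, 0.0969, 0.0969]  mean=-0.6818  Neff=10.5903  idx=[3, 3, 4, 5, 6, 7, 7, 8, 9, 10, 11, 11, 12]

N_eff = 10.5903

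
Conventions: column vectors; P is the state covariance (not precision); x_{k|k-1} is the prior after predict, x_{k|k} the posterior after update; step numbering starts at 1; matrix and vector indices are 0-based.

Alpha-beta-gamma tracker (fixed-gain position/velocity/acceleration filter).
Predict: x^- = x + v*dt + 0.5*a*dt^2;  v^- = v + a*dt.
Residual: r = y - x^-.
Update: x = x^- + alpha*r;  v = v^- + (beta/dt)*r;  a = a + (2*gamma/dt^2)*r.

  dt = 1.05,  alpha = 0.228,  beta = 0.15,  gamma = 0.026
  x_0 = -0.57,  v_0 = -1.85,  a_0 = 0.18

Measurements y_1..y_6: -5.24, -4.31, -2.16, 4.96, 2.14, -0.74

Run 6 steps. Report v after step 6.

v_post = 3.3264

step 1: x_pred=-2.4133  r=-2.8267  x^+=-3.0578  v^+=-2.0648  a^+=0.0467
step 2: x_pred=-5.2001  r=0.8901  x^+=-4.9972  v^+=-1.8887  a^+=0.0887
step 3: x_pred=-6.9314  r=4.7714  x^+=-5.8435  v^+=-1.1139  a^+=0.3137
step 4: x_pred=-6.8402  r=11.8002  x^+=-4.1498  v^+=0.9012  a^+=0.8703
step 5: x_pred=-2.7238  r=4.8638  x^+=-1.6148  v^+=2.5098  a^+=1.0997
step 6: x_pred=1.6266  r=-2.3666  x^+=1.0871  v^+=3.3264  a^+=0.9880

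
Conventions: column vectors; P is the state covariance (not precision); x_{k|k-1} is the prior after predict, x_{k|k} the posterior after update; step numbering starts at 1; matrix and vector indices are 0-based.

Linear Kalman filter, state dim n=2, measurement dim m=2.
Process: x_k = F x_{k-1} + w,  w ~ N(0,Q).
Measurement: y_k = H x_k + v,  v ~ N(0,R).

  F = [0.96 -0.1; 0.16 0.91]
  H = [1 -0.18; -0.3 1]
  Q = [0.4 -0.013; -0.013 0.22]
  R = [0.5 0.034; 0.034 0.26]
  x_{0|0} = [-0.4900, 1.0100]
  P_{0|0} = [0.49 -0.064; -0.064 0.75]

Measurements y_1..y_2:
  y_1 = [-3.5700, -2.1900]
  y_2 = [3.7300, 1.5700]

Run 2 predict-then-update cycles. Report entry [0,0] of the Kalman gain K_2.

K[0,0] = 0.5676

step 1: x^-=[-0.5714, 0.8407]  P^-=[0.8714 -0.0609; -0.0609 0.8350]  S=[1.4203 -0.4419; -0.4419 1.2099]  K=[0.6073 -0.0446; 0.0798 0.7343]  nu=[-2.8473, -3.2021]  x^+=[-2.1580, -1.7379]  P^+=[0.3211 0.1054; 0.1054 0.2253]
step 2: x^-=[-1.8979, -1.9267]  P^-=[0.6780 0.1062; 0.1062 0.4455]  S=[1.1542 -0.1376; -0.1376 0.7027]  K=[0.5676 -0.0271; 0.0950 0.6071]  nu=[5.2811, 2.9274]  x^+=[1.0203, 0.3520]  P^+=[0.3014 0.1027; 0.1027 0.1919]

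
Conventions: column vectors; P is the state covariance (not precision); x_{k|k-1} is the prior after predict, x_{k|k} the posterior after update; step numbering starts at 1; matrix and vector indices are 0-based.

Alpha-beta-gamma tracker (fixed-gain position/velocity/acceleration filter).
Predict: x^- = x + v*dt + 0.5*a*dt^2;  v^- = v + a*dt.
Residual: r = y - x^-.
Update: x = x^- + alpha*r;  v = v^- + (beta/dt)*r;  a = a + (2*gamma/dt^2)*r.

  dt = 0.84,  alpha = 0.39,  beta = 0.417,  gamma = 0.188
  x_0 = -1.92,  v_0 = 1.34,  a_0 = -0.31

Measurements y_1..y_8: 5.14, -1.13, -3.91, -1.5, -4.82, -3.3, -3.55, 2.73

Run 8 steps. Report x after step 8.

x_post = -1.0743

step 1: x_pred=-0.9038  r=6.0438  x^+=1.4533  v^+=4.0799  a^+=2.9106
step 2: x_pred=5.9073  r=-7.0373  x^+=3.1627  v^+=3.0313  a^+=-0.8394
step 3: x_pred=5.4129  r=-9.3229  x^+=1.7770  v^+=-2.3020  a^+=-5.8074
step 4: x_pred=-2.2055  r=0.7055  x^+=-1.9304  v^+=-6.8299  a^+=-5.4314
step 5: x_pred=-9.5837  r=4.7637  x^+=-7.7259  v^+=-9.0275  a^+=-2.8929
step 6: x_pred=-16.3296  r=13.0296  x^+=-11.2480  v^+=-4.9893  a^+=4.0503
step 7: x_pred=-14.0101  r=10.4601  x^+=-9.9307  v^+=3.6056  a^+=9.6242
step 8: x_pred=-3.5065  r=6.2365  x^+=-1.0743  v^+=14.7860  a^+=12.9476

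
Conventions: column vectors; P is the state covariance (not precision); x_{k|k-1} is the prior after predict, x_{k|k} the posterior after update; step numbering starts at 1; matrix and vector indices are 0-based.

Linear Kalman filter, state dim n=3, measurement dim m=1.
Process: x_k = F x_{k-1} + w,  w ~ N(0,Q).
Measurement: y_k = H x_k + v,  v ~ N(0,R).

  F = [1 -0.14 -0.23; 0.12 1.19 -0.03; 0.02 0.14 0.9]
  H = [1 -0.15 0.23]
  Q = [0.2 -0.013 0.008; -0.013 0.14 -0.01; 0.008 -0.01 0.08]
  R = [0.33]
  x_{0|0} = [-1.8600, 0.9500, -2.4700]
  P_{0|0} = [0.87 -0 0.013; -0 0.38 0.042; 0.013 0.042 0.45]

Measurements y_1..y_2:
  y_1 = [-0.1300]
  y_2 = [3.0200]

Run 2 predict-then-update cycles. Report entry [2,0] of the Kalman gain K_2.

K[2,0] = -0.1119

step 1: x^-=[-1.4249, 0.9814, -2.1272]  P^-=[1.0980 0.0191 -0.0702; 0.0191 0.6880 0.0894; -0.0702 0.0894 0.4633]  S=[1.4238]  K=[0.7578; -0.0446; 0.0161]  nu=[1.9314]  x^+=[0.0387, 0.8953, -2.0961]  P^+=[0.2803 0.0672 -0.0876; 0.0672 0.6851 0.0905; -0.0876 0.0905 0.4630]
step 2: x^-=[0.3955, 1.1329, -1.7603]  P^-=[0.5455 -0.0308 -0.1792; -0.0308 1.1280 0.1822; -0.1792 0.1822 0.4886]  S=[0.8410]  K=[0.6052; -0.1880; -0.1119]  nu=[3.1993]  x^+=[2.3316, 0.5316, -2.1184]  P^+=[0.2375 0.0649 -0.1222; 0.0649 1.0983 0.1645; -0.1222 0.1645 0.4780]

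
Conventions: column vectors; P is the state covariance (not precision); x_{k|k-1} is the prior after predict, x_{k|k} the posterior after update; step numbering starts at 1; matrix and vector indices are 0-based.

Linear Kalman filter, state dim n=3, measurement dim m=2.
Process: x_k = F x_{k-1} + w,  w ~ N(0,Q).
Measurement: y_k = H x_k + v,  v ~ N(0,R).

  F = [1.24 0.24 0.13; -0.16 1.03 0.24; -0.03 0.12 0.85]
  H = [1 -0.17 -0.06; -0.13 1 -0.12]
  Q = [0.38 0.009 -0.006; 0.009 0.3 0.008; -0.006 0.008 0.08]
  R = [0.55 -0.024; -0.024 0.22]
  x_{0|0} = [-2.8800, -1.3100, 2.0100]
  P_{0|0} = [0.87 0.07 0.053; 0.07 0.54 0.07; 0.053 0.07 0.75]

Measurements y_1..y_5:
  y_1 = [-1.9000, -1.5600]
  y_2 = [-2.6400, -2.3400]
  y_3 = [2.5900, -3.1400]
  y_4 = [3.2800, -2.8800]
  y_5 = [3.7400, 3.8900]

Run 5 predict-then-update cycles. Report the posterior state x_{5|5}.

x_post = [3.2666, 2.3066, 1.3165]

step 1: x^-=[-3.6243, -0.4061, 1.6377]  P^-=[1.8246 0.1081 0.1410; 0.1081 0.9458 0.2841; 0.1410 0.2841 0.6415]  S=[2.3564 -0.3340; -0.3340 1.1140]  K=[0.7774 0.1020; 0.0884 0.8323; 0.0491 0.1842]  nu=[1.7535, -1.4285]  x^+=[-2.4068, -1.4401, 1.4607]  P^+=[0.4419 0.0708 0.0796; 0.0708 0.2048 0.1222; 0.0796 0.1222 0.6041]
step 2: x^-=[-3.1402, -0.7477, 1.1410]  P^-=[1.1569 0.1239 0.1707; 0.1239 0.5944 0.2542; 0.1707 0.2542 0.5401]  S=[1.6686 -0.1741; -0.1741 0.7538]  K=[0.6846 0.0958; 0.0824 0.7457; 0.0821 0.2408]  nu=[0.4415, -1.8636]  x^+=[-3.0165, -2.1010, 0.7285]  P^+=[0.3908 0.0662 0.0896; 0.0662 0.1853 0.1217; 0.0896 0.1217 0.4921]
step 3: x^-=[-4.1500, -1.5066, 0.4576]  P^-=[1.0758 0.1227 0.1693; 0.1227 0.5664 0.2271; 0.1693 0.2271 0.4583]  S=[1.5864 -0.1594; -0.1594 0.7300]  K=[0.6681 0.0946; 0.0819 0.7345; 0.0876 0.2247]  nu=[6.5113, -2.1180]  x^+=[-0.0001, -2.5291, 0.5524]  P^+=[0.3813 0.0647 0.0862; 0.0647 0.1810 0.1084; 0.0862 0.1084 0.4156]
step 4: x^-=[-0.5353, -2.4724, 0.1660]  P^-=[1.0569 0.1158 0.1544; 0.1158 0.5514 0.1994; 0.1544 0.1994 0.4004]  S=[1.5704 -0.1591; -0.1591 0.7219]  K=[0.6637 0.0907; 0.0801 0.7275; 0.0817 0.1999]  nu=[3.4050, -0.4572]  x^+=[1.6832, -2.5322, 0.3528]  P^+=[0.3782 0.0626 0.0785; 0.0626 0.1778 0.0962; 0.0785 0.0962 0.3663]
step 5: x^-=[1.5253, -2.7928, -0.0545]  P^-=[1.0466 0.1070 0.1379; 0.1070 0.5403 0.1791; 0.1379 0.1791 0.3627]  S=[1.5642 -0.1625; -0.1625 0.7167]  K=[0.6611 0.0863; 0.0778 0.7221; 0.0736 0.1808]  nu=[1.7366, 6.8746]  x^+=[3.2666, 2.3066, 1.3165]  P^+=[0.3761 0.0605 0.0711; 0.0605 0.1754 0.0875; 0.0711 0.0875 0.3352]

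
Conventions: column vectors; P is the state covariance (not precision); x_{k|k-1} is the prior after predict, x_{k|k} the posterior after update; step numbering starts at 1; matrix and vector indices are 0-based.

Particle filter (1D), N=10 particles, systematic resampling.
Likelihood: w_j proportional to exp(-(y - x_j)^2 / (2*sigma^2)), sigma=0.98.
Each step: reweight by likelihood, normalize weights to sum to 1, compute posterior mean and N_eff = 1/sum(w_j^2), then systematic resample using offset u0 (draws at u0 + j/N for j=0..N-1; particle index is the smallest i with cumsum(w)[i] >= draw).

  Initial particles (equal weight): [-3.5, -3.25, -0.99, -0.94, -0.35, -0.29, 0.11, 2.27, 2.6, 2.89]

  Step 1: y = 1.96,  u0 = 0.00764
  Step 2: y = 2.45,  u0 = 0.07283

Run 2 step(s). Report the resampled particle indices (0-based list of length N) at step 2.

step 1: w=[0.0000, 0.0000, 0.0040, 0.0046, 0.0228, 0.0263, 0.0618, 0.3494, 0.2968, 0.2342]  mean=2.2246  Neff=3.7021  idx=[3, 6, 7, 7, 7, 8, 8, 8, 9, 9]
step 2: w=[0.0003, 0.0074, 0.1263, 0.1263, 0.1263, 0.1270, 0.1270, 0.1270, 0.1162, 0.1162]  mean=2.5227  Neff=8.1109  idx=[2, 3, 4, 4, 5, 6, 7, 8, 8, 9]

resampled_idx = [2, 3, 4, 4, 5, 6, 7, 8, 8, 9]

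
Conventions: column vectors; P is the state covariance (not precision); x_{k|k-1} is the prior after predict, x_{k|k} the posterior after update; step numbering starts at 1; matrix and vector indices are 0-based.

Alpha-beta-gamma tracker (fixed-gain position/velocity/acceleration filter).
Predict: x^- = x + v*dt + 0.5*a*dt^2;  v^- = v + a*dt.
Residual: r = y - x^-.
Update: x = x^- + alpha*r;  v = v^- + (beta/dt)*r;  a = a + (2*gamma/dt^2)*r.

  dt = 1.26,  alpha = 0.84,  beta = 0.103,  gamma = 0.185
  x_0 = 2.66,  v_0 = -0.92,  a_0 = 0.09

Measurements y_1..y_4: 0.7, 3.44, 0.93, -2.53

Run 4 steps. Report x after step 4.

step 1: x_pred=1.5722  r=-0.8722  x^+=0.8396  v^+=-0.8779  a^+=-0.1133
step 2: x_pred=-0.3565  r=3.7965  x^+=2.8326  v^+=-0.7103  a^+=0.7715
step 3: x_pred=2.5500  r=-1.6200  x^+=1.1892  v^+=0.1294  a^+=0.3940
step 4: x_pred=1.6650  r=-4.1950  x^+=-1.8588  v^+=0.2829  a^+=-0.5837

x_post = -1.8588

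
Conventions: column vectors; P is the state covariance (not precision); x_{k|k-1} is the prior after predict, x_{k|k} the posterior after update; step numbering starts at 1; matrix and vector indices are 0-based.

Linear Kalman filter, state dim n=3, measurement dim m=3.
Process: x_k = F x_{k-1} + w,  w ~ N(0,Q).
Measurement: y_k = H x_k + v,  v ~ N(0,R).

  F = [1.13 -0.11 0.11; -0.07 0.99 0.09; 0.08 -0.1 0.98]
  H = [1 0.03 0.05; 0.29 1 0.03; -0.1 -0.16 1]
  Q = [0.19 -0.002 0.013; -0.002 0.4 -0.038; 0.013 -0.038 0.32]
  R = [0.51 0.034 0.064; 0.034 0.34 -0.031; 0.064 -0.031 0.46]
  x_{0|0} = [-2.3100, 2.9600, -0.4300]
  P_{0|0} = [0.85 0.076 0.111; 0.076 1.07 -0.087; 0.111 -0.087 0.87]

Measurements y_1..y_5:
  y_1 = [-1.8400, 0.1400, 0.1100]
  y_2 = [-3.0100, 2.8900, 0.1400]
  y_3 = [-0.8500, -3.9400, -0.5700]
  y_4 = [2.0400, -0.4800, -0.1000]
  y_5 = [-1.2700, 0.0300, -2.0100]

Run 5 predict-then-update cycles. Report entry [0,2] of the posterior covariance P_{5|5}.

step 1: x^-=[-2.9832, 3.0534, -0.9022]  P^-=[1.3096 -0.0897 0.3204; -0.0897 1.4325 -0.1558; 0.3204 -0.1558 1.2049]  S=[1.8501 0.3744 0.3164; 0.3744 1.8279 -0.3120; 0.3164 -0.3120 1.6976]  K=[0.7135 0.0161 -0.0100; -0.1839 0.7976 -0.0406; 0.0626 0.0939 0.7112]  nu=[1.0967, -2.0212, 1.2024]  x^+=[-2.2452, 1.1906, -0.1683]  P^+=[0.3629 -0.0771 0.0645; -0.0771 0.2891 -0.0167; 0.0645 -0.0167 0.3320]
step 2: x^-=[-2.6866, 1.3208, -0.4636]  P^-=[0.6965 -0.1414 0.1682; -0.1414 0.6947 -0.0660; 0.1682 -0.0660 0.6587]  S=[1.2169 0.1194 0.2129; 0.1194 1.0108 -0.1393; 0.2129 -0.1393 1.1264]  K=[0.5764 -0.0033 -0.0018; -0.1607 0.6592 -0.0328; 0.0551 0.0757 0.5782]  nu=[-0.3399, 2.3623, 0.5463]  x^+=[-2.8914, 2.9146, 0.0123]  P^+=[0.2931 -0.0681 0.0546; -0.0681 0.2399 -0.0143; 0.0546 -0.0143 0.2703]
step 3: x^-=[-3.5865, 3.0889, -0.5107]  P^-=[0.6012 -0.1216 0.1422; -0.1216 0.6449 -0.0625; 0.1422 -0.0625 0.5963]  S=[1.1200 0.1091 0.1905; 0.1091 0.9642 -0.1373; 0.1905 -0.1373 1.0665]  K=[0.5404 -0.0022 -0.0016; -0.1508 0.6425 -0.0343; 0.0507 0.0698 0.5551]  nu=[2.6694, -5.9735, 0.0763]  x^+=[-2.1308, -1.1545, -0.7503]  P^+=[0.2748 -0.0636 0.0512; -0.0636 0.2333 -0.0144; 0.0512 -0.0144 0.2593]
step 4: x^-=[-2.3633, -1.0613, -0.7903]  P^-=[0.5757 -0.1148 0.1350; -0.1148 0.6377 -0.0622; 0.1350 -0.0622 0.5849]  S=[1.0941 0.1080 0.1842; 0.1080 0.9587 -0.1385; 0.1842 -0.1385 1.0563]  K=[0.5296 -0.0013 -0.0019; -0.1476 0.6401 -0.0349; 0.0489 0.0684 0.5509]  nu=[4.4747, 1.2903, 0.2842]  x^+=[0.0043, -0.9056, -0.3269]  P^+=[0.2693 -0.0620 0.0501; -0.0620 0.2321 -0.0144; 0.0501 -0.0144 0.2571]
step 5: x^-=[0.0685, -0.9263, -0.2295]  P^-=[0.5680 -0.1126 0.1328; -0.1126 0.6363 -0.0621; 0.1328 -0.0621 0.5826]  S=[1.0864 0.1079 0.1824; 0.1079 0.9579 -0.1390; 0.1824 -0.1390 1.0543]  K=[0.5263 -0.0010 -0.0020; -0.1465 0.6397 -0.0351; 0.0482 0.0680 0.5501]  nu=[-1.2993, 0.9433, -1.9219]  x^+=[-0.6123, -0.0651, -1.2851]  P^+=[0.2676 -0.0615 0.0497; -0.0615 0.2318 -0.0144; 0.0497 -0.0144 0.2567]

P_post[0,2] = 0.0497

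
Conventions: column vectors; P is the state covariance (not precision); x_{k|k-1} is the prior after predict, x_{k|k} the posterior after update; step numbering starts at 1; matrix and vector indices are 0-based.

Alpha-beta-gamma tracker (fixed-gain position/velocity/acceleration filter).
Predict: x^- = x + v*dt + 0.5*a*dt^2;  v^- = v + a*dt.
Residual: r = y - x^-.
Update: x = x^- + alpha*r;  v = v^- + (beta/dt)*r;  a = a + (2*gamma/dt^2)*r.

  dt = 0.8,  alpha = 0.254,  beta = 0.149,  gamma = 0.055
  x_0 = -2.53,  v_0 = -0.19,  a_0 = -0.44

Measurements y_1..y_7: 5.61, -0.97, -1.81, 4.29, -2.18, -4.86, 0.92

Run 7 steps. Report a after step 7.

step 1: x_pred=-2.8228  r=8.4328  x^+=-0.6809  v^+=1.0286  a^+=1.0094
step 2: x_pred=0.4650  r=-1.4350  x^+=0.1005  v^+=1.5688  a^+=0.7627
step 3: x_pred=1.5997  r=-3.4097  x^+=0.7336  v^+=1.5440  a^+=0.1767
step 4: x_pred=2.0254  r=2.2646  x^+=2.6006  v^+=2.1071  a^+=0.5659
step 5: x_pred=4.4674  r=-6.6474  x^+=2.7790  v^+=1.3218  a^+=-0.5766
step 6: x_pred=3.6519  r=-8.5119  x^+=1.4899  v^+=-0.7248  a^+=-2.0396
step 7: x_pred=0.2574  r=0.6626  x^+=0.4257  v^+=-2.2330  a^+=-1.9257

a_post = -1.9257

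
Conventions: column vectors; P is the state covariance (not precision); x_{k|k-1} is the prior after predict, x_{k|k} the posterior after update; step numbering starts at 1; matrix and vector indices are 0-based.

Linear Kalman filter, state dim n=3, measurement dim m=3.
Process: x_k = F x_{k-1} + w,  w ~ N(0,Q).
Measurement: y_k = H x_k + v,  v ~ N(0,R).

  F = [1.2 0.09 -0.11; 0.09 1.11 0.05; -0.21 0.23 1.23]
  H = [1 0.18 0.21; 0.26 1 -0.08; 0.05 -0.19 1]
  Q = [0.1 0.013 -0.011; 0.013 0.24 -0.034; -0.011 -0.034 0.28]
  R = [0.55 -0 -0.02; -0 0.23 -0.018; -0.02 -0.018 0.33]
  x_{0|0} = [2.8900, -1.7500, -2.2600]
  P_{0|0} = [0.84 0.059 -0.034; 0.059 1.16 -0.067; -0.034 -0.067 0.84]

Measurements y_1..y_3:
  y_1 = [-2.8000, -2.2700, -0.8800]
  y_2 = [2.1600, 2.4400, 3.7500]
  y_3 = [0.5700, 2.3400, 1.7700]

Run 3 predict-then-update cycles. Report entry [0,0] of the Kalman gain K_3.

step 1: x^-=[3.5591, -1.7954, -3.7892]  P^-=[1.3522 0.3002 -0.3538; 0.3002 1.6822 0.1897; -0.3538 0.1897 1.6232]  S=[2.0021 0.9875 -0.0544; 0.9875 2.1545 -0.3477; -0.0544 -0.3477 1.9041]  K=[0.6696 -0.0177 -0.1644; -0.1078 0.8749 0.0964; -0.0343 0.1377 0.8484]  nu=[-5.2402, -1.7031, 2.3901]  x^+=[-0.3122, -2.4902, -1.8162]  P^+=[0.4160 -0.1181 -0.1106; -0.1181 0.2357 0.0689; -0.1106 0.0689 0.2968]
step 2: x^-=[-0.3990, -2.8830, -2.7410]  P^-=[0.7069 -0.0921 -0.3414; -0.0921 0.5176 0.1454; -0.3414 0.1454 0.8674]  S=[1.1464 0.2031 -0.1281; 0.2031 0.7440 -0.1163; -0.1281 -0.1163 1.1302]  K=[0.5198 -0.0129 -0.1977; -0.0829 0.6860 0.0988; -0.0540 0.1123 0.7334]  nu=[3.6536, 5.2075, 5.9632]  x^+=[0.2543, 0.9755, 2.0199]  P^+=[0.3298 -0.0939 -0.1097; -0.0939 0.1854 0.0618; -0.1097 0.0618 0.2583]
step 3: x^-=[0.1708, 1.2067, 2.6554]  P^-=[0.5870 -0.0729 -0.3086; -0.0729 0.4588 0.1171; -0.3086 0.1171 0.7959]  S=[1.0400 0.1762 -0.1214; 0.1762 0.6898 -0.1214; -0.1214 -0.1214 1.0700]  K=[0.4671 -0.0024 -0.1953; -0.0678 0.6575 0.0914; -0.0492 0.0994 0.7143]  nu=[-0.3756, 1.3013, -0.6647]  x^+=[0.1220, 2.0271, 2.3284]  P^+=[0.2976 -0.0828 -0.1044; -0.0828 0.1757 0.0572; -0.1044 0.0572 0.2510]

K[0,0] = 0.4671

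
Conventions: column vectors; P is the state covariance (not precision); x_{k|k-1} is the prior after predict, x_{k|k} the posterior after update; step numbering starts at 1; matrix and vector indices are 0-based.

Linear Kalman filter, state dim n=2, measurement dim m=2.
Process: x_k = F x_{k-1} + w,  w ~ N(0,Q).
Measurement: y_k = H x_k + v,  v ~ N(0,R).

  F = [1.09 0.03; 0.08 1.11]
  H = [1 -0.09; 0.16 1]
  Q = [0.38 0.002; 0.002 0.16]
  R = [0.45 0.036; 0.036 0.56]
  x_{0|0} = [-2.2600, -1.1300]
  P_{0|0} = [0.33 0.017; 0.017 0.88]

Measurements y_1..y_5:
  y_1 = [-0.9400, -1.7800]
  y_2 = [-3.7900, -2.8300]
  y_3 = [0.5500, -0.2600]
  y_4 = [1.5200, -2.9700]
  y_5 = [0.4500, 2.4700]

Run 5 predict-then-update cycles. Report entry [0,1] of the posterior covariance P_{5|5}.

step 1: x^-=[-2.4973, -1.4351]  P^-=[0.7740 0.0807; 0.0807 1.2494]  S=[1.2196 0.1269; 0.1269 1.8550]  K=[0.6216 0.0677; -0.0975 0.6871]  nu=[1.4281, 0.0547]  x^+=[-1.6058, -1.5368]  P^+=[0.2835 0.0149; 0.0149 0.3789]
step 2: x^-=[-1.7965, -1.8344]  P^-=[0.7182 0.0575; 0.0575 0.6313]  S=[1.1629 0.1507; 0.1507 1.2281]  K=[0.6045 0.0662; -0.0681 0.5299]  nu=[-2.1586, -0.7082]  x^+=[-3.1483, -2.0626]  P^+=[0.2757 0.0147; 0.0147 0.2919]
step 3: x^-=[-3.4935, -2.5413]  P^-=[0.7088 0.0536; 0.0536 0.5241]  S=[1.1534 0.1551; 0.1551 1.1194]  K=[0.6015 0.0659; -0.0595 0.4841]  nu=[3.8148, 2.8403]  x^+=[-1.0118, -1.3934]  P^+=[0.2744 0.0146; 0.0146 0.2666]
step 4: x^-=[-1.1447, -1.6276]  P^-=[0.7072 0.0526; 0.0526 0.4928]  S=[1.1517 0.1566; 0.1566 1.0878]  K=[0.6010 0.0658; -0.0566 0.4690]  nu=[2.5182, -1.1592]  x^+=[0.2924, -2.3139]  P^+=[0.2741 0.0146; 0.0146 0.2582]
step 5: x^-=[0.2493, -2.5450]  P^-=[0.7069 0.0522; 0.0522 0.4825]  S=[1.1514 0.1572; 0.1572 1.0773]  K=[0.6009 0.0658; -0.0556 0.4638]  nu=[-0.0283, 4.9752]  x^+=[0.5597, -0.2362]  P^+=[0.2741 0.0146; 0.0146 0.2554]

P_post[0,1] = 0.0146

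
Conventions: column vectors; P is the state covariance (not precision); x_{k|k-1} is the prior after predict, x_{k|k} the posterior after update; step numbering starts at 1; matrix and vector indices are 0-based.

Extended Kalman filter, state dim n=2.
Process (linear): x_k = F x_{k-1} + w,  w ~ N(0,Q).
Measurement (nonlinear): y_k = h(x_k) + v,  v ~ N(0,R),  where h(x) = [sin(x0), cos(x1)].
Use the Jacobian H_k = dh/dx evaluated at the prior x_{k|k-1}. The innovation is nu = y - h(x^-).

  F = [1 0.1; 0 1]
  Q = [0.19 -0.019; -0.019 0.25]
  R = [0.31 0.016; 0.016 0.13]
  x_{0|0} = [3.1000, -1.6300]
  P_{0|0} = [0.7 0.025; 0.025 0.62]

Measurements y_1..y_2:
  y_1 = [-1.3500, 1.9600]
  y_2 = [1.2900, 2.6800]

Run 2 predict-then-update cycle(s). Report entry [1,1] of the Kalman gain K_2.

step 1: x^-=[2.9370, -1.6300]  P^-=[0.9012 0.0680; 0.0680 0.8700]  H_jac=[-0.9791 0.0000; 0.0000 0.9982]  S=[1.1740 -0.0505; -0.0505 0.9970]  K=[-0.7503 0.0301; -0.0193 0.8702]  nu=[-1.5532, 2.0192]  x^+=[4.1632, 0.1570]  P^+=[0.2371 -0.0081; -0.0081 0.1130]
step 2: x^-=[4.1789, 0.1570]  P^-=[0.4266 -0.0158; -0.0158 0.3630]  H_jac=[-0.5086 0.0000; 0.0000 -0.1563]  S=[0.4203 0.0147; 0.0147 0.1389]  K=[-0.5187 0.0729; 0.0336 -0.4122]  nu=[2.1510, 1.6923]  x^+=[3.1865, -0.4684]  P^+=[0.3139 -0.0075; -0.0075 0.3393]

K[1,1] = -0.4122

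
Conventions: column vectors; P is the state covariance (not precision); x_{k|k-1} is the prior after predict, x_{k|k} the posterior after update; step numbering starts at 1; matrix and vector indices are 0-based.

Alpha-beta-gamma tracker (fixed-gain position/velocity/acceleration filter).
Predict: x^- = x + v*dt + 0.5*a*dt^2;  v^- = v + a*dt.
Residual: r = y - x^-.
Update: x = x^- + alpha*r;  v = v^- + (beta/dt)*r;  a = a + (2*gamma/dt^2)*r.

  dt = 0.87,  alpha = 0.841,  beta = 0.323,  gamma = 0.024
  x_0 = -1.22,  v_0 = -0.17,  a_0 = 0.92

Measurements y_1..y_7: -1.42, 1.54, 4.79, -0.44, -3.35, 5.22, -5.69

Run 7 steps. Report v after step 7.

step 1: x_pred=-1.0197  r=-0.4003  x^+=-1.3564  v^+=0.4818  a^+=0.8946
step 2: x_pred=-0.5986  r=2.1386  x^+=1.2000  v^+=2.0541  a^+=1.0302
step 3: x_pred=3.3769  r=1.4131  x^+=4.5653  v^+=3.4750  a^+=1.1199
step 4: x_pred=8.0124  r=-8.4524  x^+=0.9039  v^+=1.3112  a^+=0.5838
step 5: x_pred=2.2657  r=-5.6157  x^+=-2.4571  v^+=-0.2657  a^+=0.2277
step 6: x_pred=-2.6021  r=7.8221  x^+=3.9763  v^+=2.8364  a^+=0.7238
step 7: x_pred=6.7179  r=-12.4079  x^+=-3.7171  v^+=-1.1405  a^+=-0.0631

v_post = -1.1405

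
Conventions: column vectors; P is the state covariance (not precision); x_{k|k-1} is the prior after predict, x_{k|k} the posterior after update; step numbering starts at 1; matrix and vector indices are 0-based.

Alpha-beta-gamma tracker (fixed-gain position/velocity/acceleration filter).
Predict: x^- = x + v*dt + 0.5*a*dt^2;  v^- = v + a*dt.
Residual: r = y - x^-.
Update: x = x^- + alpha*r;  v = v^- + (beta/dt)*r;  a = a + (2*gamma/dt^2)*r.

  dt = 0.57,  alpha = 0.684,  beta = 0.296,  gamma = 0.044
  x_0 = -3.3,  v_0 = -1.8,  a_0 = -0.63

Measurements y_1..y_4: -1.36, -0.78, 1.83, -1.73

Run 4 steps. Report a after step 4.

step 1: x_pred=-4.4283  r=3.0683  x^+=-2.3296  v^+=-0.5657  a^+=0.2011
step 2: x_pred=-2.6194  r=1.8394  x^+=-1.3612  v^+=0.5041  a^+=0.6993
step 3: x_pred=-0.9603  r=2.7903  x^+=0.9483  v^+=2.3517  a^+=1.4550
step 4: x_pred=2.5251  r=-4.2551  x^+=-0.3854  v^+=0.9714  a^+=0.3025

a_post = 0.3025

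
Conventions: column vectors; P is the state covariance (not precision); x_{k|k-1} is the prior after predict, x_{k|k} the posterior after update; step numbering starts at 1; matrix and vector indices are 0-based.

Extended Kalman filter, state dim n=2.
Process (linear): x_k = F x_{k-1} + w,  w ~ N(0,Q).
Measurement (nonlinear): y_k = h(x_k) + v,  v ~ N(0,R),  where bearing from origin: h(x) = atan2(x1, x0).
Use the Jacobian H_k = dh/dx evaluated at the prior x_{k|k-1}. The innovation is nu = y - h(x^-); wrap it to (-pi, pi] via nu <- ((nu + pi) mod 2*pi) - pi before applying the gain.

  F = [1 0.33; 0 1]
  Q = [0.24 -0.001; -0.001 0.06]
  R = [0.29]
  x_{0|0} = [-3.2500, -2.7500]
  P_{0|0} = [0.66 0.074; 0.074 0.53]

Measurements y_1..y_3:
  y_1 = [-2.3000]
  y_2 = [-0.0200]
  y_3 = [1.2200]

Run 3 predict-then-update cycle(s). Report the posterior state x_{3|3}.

step 1: x^-=[-4.1575, -2.7500]  P^-=[1.0066 0.2479; 0.2479 0.5900]  H_jac=[0.1107 -0.1673]  S=[0.3097]  K=[0.2258; -0.2302]  nu=[0.2572]  x^+=[-4.0994, -2.8092]  P^+=[0.9908 0.2640; 0.2640 0.5736]
step 2: x^-=[-5.0265, -2.8092]  P^-=[1.4675 0.4523; 0.4523 0.6336]  H_jac=[0.0847 -0.1516]  S=[0.3035]  K=[0.1838; -0.1902]  nu=[2.6120]  x^+=[-4.5465, -3.3061]  P^+=[1.4572 0.4629; 0.4629 0.6226]
step 3: x^-=[-5.6375, -3.3061]  P^-=[2.0705 0.6674; 0.6674 0.6826]  H_jac=[0.0774 -0.1320]  S=[0.3007]  K=[0.2401; -0.1279]  nu=[-2.4520]  x^+=[-6.2262, -2.9926]  P^+=[2.0532 0.6766; 0.6766 0.6777]

x_post = [-6.2262, -2.9926]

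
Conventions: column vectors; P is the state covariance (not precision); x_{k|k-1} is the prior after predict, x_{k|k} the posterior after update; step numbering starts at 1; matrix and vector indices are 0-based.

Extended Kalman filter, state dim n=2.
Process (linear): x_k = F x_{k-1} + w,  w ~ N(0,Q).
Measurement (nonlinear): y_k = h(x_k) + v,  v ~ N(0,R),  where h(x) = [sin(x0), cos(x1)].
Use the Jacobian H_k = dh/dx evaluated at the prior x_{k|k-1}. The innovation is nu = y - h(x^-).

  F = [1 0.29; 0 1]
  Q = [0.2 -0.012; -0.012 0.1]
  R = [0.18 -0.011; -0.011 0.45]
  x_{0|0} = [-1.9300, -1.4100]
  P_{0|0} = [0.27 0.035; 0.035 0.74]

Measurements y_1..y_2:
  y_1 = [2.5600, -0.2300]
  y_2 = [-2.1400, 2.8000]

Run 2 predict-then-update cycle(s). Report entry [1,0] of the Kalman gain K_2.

K[1,0] = 0.1245

step 1: x^-=[-2.3389, -1.4100]  P^-=[0.5525 0.2376; 0.2376 0.8400]  H_jac=[-0.6948 0.0000; 0.0000 0.9871]  S=[0.4467 -0.1739; -0.1739 1.2685]  K=[-0.8318 0.0708; -0.1215 0.6370]  nu=[3.2792, -0.3901]  x^+=[-5.0941, -2.0569]  P^+=[0.2166 0.0416; 0.0416 0.2918]
step 2: x^-=[-5.6906, -2.0569]  P^-=[0.4653 0.1142; 0.1142 0.3918]  H_jac=[0.8295 0.0000; 0.0000 0.8842]  S=[0.5001 0.0727; 0.0727 0.7563]  K=[0.7629 0.0601; 0.1245 0.4460]  nu=[-2.6985, 3.2672]  x^+=[-7.5530, -0.9355]  P^+=[0.1648 0.0211; 0.0211 0.2255]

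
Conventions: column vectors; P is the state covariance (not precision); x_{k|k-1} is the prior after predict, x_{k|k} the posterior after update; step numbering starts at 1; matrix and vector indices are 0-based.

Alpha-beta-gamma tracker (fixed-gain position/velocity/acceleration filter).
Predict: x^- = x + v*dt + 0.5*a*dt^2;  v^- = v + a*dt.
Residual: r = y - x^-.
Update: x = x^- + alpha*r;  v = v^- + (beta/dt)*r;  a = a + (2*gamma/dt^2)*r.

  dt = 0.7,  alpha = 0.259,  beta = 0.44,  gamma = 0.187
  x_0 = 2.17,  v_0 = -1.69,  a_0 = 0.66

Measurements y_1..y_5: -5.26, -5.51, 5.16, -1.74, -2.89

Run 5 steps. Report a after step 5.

step 1: x_pred=1.1487  r=-6.4087  x^+=-0.5112  v^+=-5.2563  a^+=-4.2315
step 2: x_pred=-5.2273  r=-0.2827  x^+=-5.3005  v^+=-8.3961  a^+=-4.4473
step 3: x_pred=-12.2674  r=17.4274  x^+=-7.7537  v^+=-0.5549  a^+=8.8544
step 4: x_pred=-5.9728  r=4.2328  x^+=-4.8765  v^+=8.3038  a^+=12.0851
step 5: x_pred=3.8971  r=-6.7871  x^+=2.1392  v^+=12.4973  a^+=6.9048

a_post = 6.9048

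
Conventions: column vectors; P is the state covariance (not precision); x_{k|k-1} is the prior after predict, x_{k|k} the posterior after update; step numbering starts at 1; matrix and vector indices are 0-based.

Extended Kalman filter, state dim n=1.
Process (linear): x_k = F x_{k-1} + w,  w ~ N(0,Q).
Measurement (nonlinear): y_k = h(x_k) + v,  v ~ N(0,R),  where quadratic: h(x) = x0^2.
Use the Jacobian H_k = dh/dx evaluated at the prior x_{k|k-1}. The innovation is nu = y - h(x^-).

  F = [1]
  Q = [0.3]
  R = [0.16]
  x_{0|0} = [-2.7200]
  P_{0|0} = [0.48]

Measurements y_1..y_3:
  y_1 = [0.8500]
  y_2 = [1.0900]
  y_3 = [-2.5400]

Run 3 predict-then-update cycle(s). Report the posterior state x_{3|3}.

x_post = [0.3931]

step 1: x^-=[-2.7200]  P^-=[0.7800]  H_jac=[-5.4400]  S=[23.2430]  K=[-0.1826]  nu=[-6.5484]  x^+=[-1.5245]  P^+=[0.0054]
step 2: x^-=[-1.5245]  P^-=[0.3054]  H_jac=[-3.0491]  S=[2.9990]  K=[-0.3105]  nu=[-1.2342]  x^+=[-1.1413]  P^+=[0.0163]
step 3: x^-=[-1.1413]  P^-=[0.3163]  H_jac=[-2.2827]  S=[1.8081]  K=[-0.3993]  nu=[-3.8427]  x^+=[0.3931]  P^+=[0.0280]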